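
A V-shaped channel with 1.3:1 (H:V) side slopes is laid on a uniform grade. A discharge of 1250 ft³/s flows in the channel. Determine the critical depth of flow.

At critical depth, Q² T / (g A³) = 1, i.e. A³/T = Q²/g = 1250²/32.2 = 48520.
At y = 7.84 ft: A³/T = 25030 — short.
At y = 10.4 ft: A³/T = 102800 — over.
At y = 8.95 ft: A³/T = 48530 — matches.

y_c = 8.95 ft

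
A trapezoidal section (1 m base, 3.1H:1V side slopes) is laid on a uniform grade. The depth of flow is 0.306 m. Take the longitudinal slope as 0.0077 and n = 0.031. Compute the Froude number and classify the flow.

With bottom width b = 1 m and side slope z = 3.1: A = (b + zy)y = (1 + 3.1×0.306)×0.306 = 0.5963 m²; P = b + 2y√(1+z²) = 1 + 2×0.306×3.257 = 2.993 m.
Hydraulic radius R = A/P = 0.5963/2.993 = 0.1992 m.
V = (1/n) R^(2/3) √S = (1/0.031) × 0.1992^(2/3) × √0.0077 = 0.9655 m/s. Hydraulic depth D_h = A/T = 0.5963/2.897 = 0.2058 m.
Froude number Fr = V/√(g·D_h) = 0.9655/√(9.81×0.2058) = 0.679, which is less than 1, so the flow is subcritical.

subcritical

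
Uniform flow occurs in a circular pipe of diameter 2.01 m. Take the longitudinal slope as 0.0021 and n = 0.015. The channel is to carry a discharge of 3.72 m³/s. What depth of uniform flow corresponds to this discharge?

y_n = 1.13 m

Manning's equation rearranged: A R^(2/3) = nQ / (1·√S) = 0.015 × 3.72 / (√0.0021) = 1.218.
Trying y = 1.36 m: A R^(2/3) = 1.605 — high.
Trying y = 0.794 m: A R^(2/3) = 0.6605 — low.
Trying y = 1.13 m: A R^(2/3) = 1.217 — ≈ 1.218.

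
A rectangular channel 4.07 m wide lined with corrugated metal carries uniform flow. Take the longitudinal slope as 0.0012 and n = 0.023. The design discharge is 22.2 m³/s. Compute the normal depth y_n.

y_n = 3.15 m

Manning's equation rearranged: A R^(2/3) = nQ / (1·√S) = 0.023 × 22.2 / (√0.0012) = 14.74.
Try y = 3.76 m: A R^(2/3) = 18.42 — too large.
Try y = 2.59 m: A R^(2/3) = 11.5 — too small.
Try y = 3.15 m: A R^(2/3) = 14.77 — ≈ 14.74.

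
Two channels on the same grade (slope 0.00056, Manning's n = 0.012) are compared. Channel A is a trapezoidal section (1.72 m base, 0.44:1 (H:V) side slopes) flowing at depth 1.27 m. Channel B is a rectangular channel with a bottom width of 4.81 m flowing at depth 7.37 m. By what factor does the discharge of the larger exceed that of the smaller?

24.4

Channel A: With bottom width b = 1.72 m and side slope z = 0.44: A = (b + zy)y = (1.72 + 0.44×1.27)×1.27 = 2.894 m²; P = b + 2y√(1+z²) = 1.72 + 2×1.27×1.093 = 4.495 m. Hydraulic radius R = A/P = 2.894/4.495 = 0.6438 m. Q_A = (1/0.012)·2.894·0.6438^(2/3)·√0.00056 = 4.255 m³/s.
Channel B: Flow area A = b·y = 4.81 × 7.37 = 35.45 m². Wetted perimeter P = b + 2y = 4.81 + 2×7.37 = 19.55 m. Hydraulic radius R = A/P = 35.45/19.55 = 1.813 m. Q_B = (1/0.012)·35.45·1.813^(2/3)·√0.00056 = 104 m³/s.
The larger discharge is 104 m³/s and the smaller is 4.255 m³/s; the ratio is 24.4.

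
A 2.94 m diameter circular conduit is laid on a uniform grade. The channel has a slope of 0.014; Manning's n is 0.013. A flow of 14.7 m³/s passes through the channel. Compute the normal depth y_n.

Manning's equation rearranged: A R^(2/3) = nQ / (1·√S) = 0.013 × 14.7 / (√0.014) = 1.615.
At y = 1.28 m: A R^(2/3) = 2.172 — too large.
At y = 0.806 m: A R^(2/3) = 0.9084 — too small.
At y = 1.09 m: A R^(2/3) = 1.619 — ≈ 1.615.

y_n = 1.09 m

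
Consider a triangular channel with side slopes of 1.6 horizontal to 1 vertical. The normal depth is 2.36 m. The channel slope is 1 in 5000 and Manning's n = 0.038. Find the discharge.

For a triangular section with side slope z = 1.6: A = zy² = 1.6×2.36² = 8.911 m²; P = 2y√(1+z²) = 2×2.36×1.887 = 8.906 m.
Hydraulic radius R = A/P = 8.911/8.906 = 1.001 m.
Manning's equation: Q = (1/n) A R^(2/3) S^(1/2) = (1/0.038) × 8.911 × 1.001^(2/3) × 0.0002^(1/2) = 3.32 m³/s.

Q = 3.32 m³/s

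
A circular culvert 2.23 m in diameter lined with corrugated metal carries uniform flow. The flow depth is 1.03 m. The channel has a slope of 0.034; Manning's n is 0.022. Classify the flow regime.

For a circular section of diameter D = 2.23 m at depth y = 1.03 m, the central angle is θ = 2 arccos(1 − 2y/D) = 2.989 rad. Then A = (D²/8)(θ − sin θ) = 1.763 m² and P = Dθ/2 = 3.333 m.
Hydraulic radius R = A/P = 1.763/3.333 = 0.5291 m.
V = (1/n) R^(2/3) √S = (1/0.022) × 0.5291^(2/3) × √0.034 = 5.483 m/s. Hydraulic depth D_h = A/T = 1.763/2.224 = 0.7931 m.
Froude number Fr = V/√(g·D_h) = 5.483/√(9.81×0.7931) = 1.97, which is greater than 1, so the flow is supercritical.

supercritical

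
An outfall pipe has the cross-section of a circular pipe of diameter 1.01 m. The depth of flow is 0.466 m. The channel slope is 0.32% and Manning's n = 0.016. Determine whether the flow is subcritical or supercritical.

For a circular section of diameter D = 1.01 m at depth y = 0.466 m, the central angle is θ = 2 arccos(1 − 2y/D) = 2.987 rad. Then A = (D²/8)(θ − sin θ) = 0.3612 m² and P = Dθ/2 = 1.508 m.
Hydraulic radius R = A/P = 0.3612/1.508 = 0.2395 m.
V = (1/n) R^(2/3) √S = (1/0.016) × 0.2395^(2/3) × √0.0032 = 1.363 m/s. Hydraulic depth D_h = A/T = 0.3612/1.007 = 0.3587 m.
Froude number Fr = V/√(g·D_h) = 1.363/√(9.81×0.3587) = 0.727, which is less than 1, so the flow is subcritical.

subcritical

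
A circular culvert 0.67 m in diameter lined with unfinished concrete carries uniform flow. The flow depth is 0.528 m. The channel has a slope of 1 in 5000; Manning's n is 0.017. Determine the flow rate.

Q = 0.0858 m³/s

For a circular section of diameter D = 0.67 m at depth y = 0.528 m, the central angle is θ = 2 arccos(1 − 2y/D) = 4.37 rad. Then A = (D²/8)(θ − sin θ) = 0.298 m² and P = Dθ/2 = 1.464 m.
Hydraulic radius R = A/P = 0.298/1.464 = 0.2036 m.
Manning's equation: Q = (1/n) A R^(2/3) S^(1/2) = (1/0.017) × 0.298 × 0.2036^(2/3) × 0.0002^(1/2) = 0.0858 m³/s.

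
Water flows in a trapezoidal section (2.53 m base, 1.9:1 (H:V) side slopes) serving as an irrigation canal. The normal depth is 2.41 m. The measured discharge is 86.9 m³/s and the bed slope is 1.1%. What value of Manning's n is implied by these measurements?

With bottom width b = 2.53 m and side slope z = 1.9: A = (b + zy)y = (2.53 + 1.9×2.41)×2.41 = 17.13 m²; P = b + 2y√(1+z²) = 2.53 + 2×2.41×2.147 = 12.88 m.
Hydraulic radius R = A/P = 17.13/12.88 = 1.33 m.
Rearranging Manning's equation: n = (1/Q) A R^(2/3) S^(1/2) = (1/86.9) × 17.13 × 1.33^(2/3) × √0.011 = 0.025.

n = 0.025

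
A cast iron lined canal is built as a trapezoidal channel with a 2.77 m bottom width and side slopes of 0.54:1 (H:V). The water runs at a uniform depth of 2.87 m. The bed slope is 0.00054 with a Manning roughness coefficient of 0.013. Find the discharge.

With bottom width b = 2.77 m and side slope z = 0.54: A = (b + zy)y = (2.77 + 0.54×2.87)×2.87 = 12.4 m²; P = b + 2y√(1+z²) = 2.77 + 2×2.87×1.136 = 9.293 m.
Hydraulic radius R = A/P = 12.4/9.293 = 1.334 m.
Manning's equation: Q = (1/n) A R^(2/3) S^(1/2) = (1/0.013) × 12.4 × 1.334^(2/3) × 0.00054^(1/2) = 26.9 m³/s.

Q = 26.9 m³/s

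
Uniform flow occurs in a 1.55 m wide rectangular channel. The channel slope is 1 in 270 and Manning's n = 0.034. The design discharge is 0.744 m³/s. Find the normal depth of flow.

Manning's equation rearranged: A R^(2/3) = nQ / (1·√S) = 0.034 × 0.744 / (√0.003704) = 0.4157.
Try y = 0.683 m: A R^(2/3) = 0.5388 — over.
Try y = 0.398 m: A R^(2/3) = 0.2532 — short.
Try y = 0.565 m: A R^(2/3) = 0.4155 — ≈ 0.4157.

y_n = 0.565 m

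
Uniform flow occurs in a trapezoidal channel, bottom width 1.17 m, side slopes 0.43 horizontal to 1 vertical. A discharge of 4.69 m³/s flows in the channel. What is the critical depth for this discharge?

y_c = 1.03 m

At critical depth, Q² T / (g A³) = 1, i.e. A³/T = Q²/g = 4.69²/9.81 = 2.242.
At y = 1.26 m: A³/T = 4.452 — high.
At y = 0.744 m: A³/T = 0.7526 — low.
At y = 1.03 m: A³/T = 2.23 — close enough.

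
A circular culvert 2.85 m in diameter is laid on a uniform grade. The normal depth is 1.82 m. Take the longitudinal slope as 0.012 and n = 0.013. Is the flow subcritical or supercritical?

supercritical

For a circular section of diameter D = 2.85 m at depth y = 1.82 m, the central angle is θ = 2 arccos(1 − 2y/D) = 3.703 rad. Then A = (D²/8)(θ − sin θ) = 4.301 m² and P = Dθ/2 = 5.277 m.
Hydraulic radius R = A/P = 4.301/5.277 = 0.815 m.
V = (1/n) R^(2/3) √S = (1/0.013) × 0.815^(2/3) × √0.012 = 7.352 m/s. Hydraulic depth D_h = A/T = 4.301/2.738 = 1.571 m.
Froude number Fr = V/√(g·D_h) = 7.352/√(9.81×1.571) = 1.87, which is greater than 1, so the flow is supercritical.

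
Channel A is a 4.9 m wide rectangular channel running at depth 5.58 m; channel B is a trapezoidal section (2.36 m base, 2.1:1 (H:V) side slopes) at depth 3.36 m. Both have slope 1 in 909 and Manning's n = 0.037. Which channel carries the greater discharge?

channel B

Channel A: Flow area A = b·y = 4.9 × 5.58 = 27.34 m². Wetted perimeter P = b + 2y = 4.9 + 2×5.58 = 16.06 m. Hydraulic radius R = A/P = 27.34/16.06 = 1.702 m. Q_A = (1/0.037)·27.34·1.702^(2/3)·√0.0011 = 34.95 m³/s.
Channel B: With bottom width b = 2.36 m and side slope z = 2.1: A = (b + zy)y = (2.36 + 2.1×3.36)×3.36 = 31.64 m²; P = b + 2y√(1+z²) = 2.36 + 2×3.36×2.326 = 17.99 m. Hydraulic radius R = A/P = 31.64/17.99 = 1.759 m. Q_B = (1/0.037)·31.64·1.759^(2/3)·√0.0011 = 41.32 m³/s.
Q_A = 34.95 m³/s vs Q_B = 41.32 m³/s, so channel B carries more.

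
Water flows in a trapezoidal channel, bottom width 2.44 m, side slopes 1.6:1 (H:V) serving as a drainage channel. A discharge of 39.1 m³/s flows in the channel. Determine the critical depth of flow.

At critical depth, Q² T / (g A³) = 1, i.e. A³/T = Q²/g = 39.1²/9.81 = 155.8.
Trying y = 1.54 m: A³/T = 58.46 — short.
Trying y = 1.98 m: A³/T = 156 — matches.

y_c = 1.98 m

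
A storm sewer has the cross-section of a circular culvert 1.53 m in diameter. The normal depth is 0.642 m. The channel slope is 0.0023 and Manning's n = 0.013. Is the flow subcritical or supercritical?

subcritical

For a circular section of diameter D = 1.53 m at depth y = 0.642 m, the central angle is θ = 2 arccos(1 − 2y/D) = 2.819 rad. Then A = (D²/8)(θ − sin θ) = 0.7319 m² and P = Dθ/2 = 2.156 m.
Hydraulic radius R = A/P = 0.7319/2.156 = 0.3394 m.
V = (1/n) R^(2/3) √S = (1/0.013) × 0.3394^(2/3) × √0.0023 = 1.795 m/s. Hydraulic depth D_h = A/T = 0.7319/1.51 = 0.4847 m.
Froude number Fr = V/√(g·D_h) = 1.795/√(9.81×0.4847) = 0.823, which is less than 1, so the flow is subcritical.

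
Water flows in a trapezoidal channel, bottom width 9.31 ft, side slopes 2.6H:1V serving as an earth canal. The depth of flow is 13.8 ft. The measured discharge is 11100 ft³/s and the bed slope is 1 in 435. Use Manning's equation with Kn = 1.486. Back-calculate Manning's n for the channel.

n = 0.015

With bottom width b = 9.31 ft and side slope z = 2.6: A = (b + zy)y = (9.31 + 2.6×13.8)×13.8 = 623.6 ft²; P = b + 2y√(1+z²) = 9.31 + 2×13.8×2.786 = 86.19 ft.
Hydraulic radius R = A/P = 623.6/86.19 = 7.235 ft.
Rearranging Manning's equation: n = (1.486/Q) A R^(2/3) S^(1/2) = (1.486/11100) × 623.6 × 7.235^(2/3) × √0.002299 = 0.015.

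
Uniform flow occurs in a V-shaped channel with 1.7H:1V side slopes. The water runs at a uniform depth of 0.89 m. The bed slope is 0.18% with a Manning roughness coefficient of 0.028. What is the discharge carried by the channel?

For a triangular section with side slope z = 1.7: A = zy² = 1.7×0.89² = 1.347 m²; P = 2y√(1+z²) = 2×0.89×1.972 = 3.511 m.
Hydraulic radius R = A/P = 1.347/3.511 = 0.3836 m.
Manning's equation: Q = (1/n) A R^(2/3) S^(1/2) = (1/0.028) × 1.347 × 0.3836^(2/3) × 0.0018^(1/2) = 1.08 m³/s.

Q = 1.08 m³/s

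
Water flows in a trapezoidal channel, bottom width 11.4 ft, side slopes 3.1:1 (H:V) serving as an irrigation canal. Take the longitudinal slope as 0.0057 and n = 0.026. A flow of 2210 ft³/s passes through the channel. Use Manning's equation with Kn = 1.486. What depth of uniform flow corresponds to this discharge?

Manning's equation rearranged: A R^(2/3) = nQ / (1.486·√S) = 0.026 × 2210 / (1.486 × √0.0057) = 512.2.
Try y = 4.97 ft: A R^(2/3) = 279.8 — low.
Try y = 6.57 ft: A R^(2/3) = 512.7 — ≈ 512.2.

y_n = 6.57 ft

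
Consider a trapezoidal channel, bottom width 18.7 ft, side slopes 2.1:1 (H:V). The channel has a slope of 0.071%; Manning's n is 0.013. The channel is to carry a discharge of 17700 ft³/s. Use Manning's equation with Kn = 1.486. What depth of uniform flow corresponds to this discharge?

Manning's equation rearranged: A R^(2/3) = nQ / (1.486·√S) = 0.013 × 17700 / (1.486 × √0.00071) = 5811.
Trying y = 16.8 ft: A R^(2/3) = 4029 — short.
Trying y = 22.1 ft: A R^(2/3) = 7476 — over.
Trying y = 19.8 ft: A R^(2/3) = 5821 — matches.

y_n = 19.8 ft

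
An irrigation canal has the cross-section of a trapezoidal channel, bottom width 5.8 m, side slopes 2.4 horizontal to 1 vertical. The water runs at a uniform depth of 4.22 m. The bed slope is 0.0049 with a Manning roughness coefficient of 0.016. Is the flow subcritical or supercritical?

With bottom width b = 5.8 m and side slope z = 2.4: A = (b + zy)y = (5.8 + 2.4×4.22)×4.22 = 67.22 m²; P = b + 2y√(1+z²) = 5.8 + 2×4.22×2.6 = 27.74 m.
Hydraulic radius R = A/P = 67.22/27.74 = 2.423 m.
V = (1/n) R^(2/3) √S = (1/0.016) × 2.423^(2/3) × √0.0049 = 7.892 m/s. Hydraulic depth D_h = A/T = 67.22/26.06 = 2.58 m.
Froude number Fr = V/√(g·D_h) = 7.892/√(9.81×2.58) = 1.57, which is greater than 1, so the flow is supercritical.

supercritical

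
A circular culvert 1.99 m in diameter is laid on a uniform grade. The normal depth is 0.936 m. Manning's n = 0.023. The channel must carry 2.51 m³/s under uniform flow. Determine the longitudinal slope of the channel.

For a circular section of diameter D = 1.99 m at depth y = 0.936 m, the central angle is θ = 2 arccos(1 − 2y/D) = 3.023 rad. Then A = (D²/8)(θ − sin θ) = 1.438 m² and P = Dθ/2 = 3.008 m.
Hydraulic radius R = A/P = 1.438/3.008 = 0.478 m.
From Manning's equation, S = [nQ / (1 A R^(2/3))]² = [0.023 × 2.51 / (1 × 1.438 × 0.478^(2/3))]² = 0.00431.

S = 0.00431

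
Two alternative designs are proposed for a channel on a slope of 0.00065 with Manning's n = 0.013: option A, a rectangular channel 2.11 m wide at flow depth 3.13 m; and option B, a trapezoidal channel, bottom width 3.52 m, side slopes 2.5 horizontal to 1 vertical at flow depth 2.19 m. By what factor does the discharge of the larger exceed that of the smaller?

Channel A: Flow area A = b·y = 2.11 × 3.13 = 6.604 m². Wetted perimeter P = b + 2y = 2.11 + 2×3.13 = 8.37 m. Hydraulic radius R = A/P = 6.604/8.37 = 0.789 m. Q_A = (1/0.013)·6.604·0.789^(2/3)·√0.00065 = 11.06 m³/s.
Channel B: With bottom width b = 3.52 m and side slope z = 2.5: A = (b + zy)y = (3.52 + 2.5×2.19)×2.19 = 19.7 m²; P = b + 2y√(1+z²) = 3.52 + 2×2.19×2.693 = 15.31 m. Hydraulic radius R = A/P = 19.7/15.31 = 1.286 m. Q_B = (1/0.013)·19.7·1.286^(2/3)·√0.00065 = 45.7 m³/s.
The larger discharge is 45.7 m³/s and the smaller is 11.06 m³/s; the ratio is 4.13.

4.13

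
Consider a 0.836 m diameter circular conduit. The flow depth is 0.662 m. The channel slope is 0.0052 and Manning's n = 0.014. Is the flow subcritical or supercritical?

For a circular section of diameter D = 0.836 m at depth y = 0.662 m, the central angle is θ = 2 arccos(1 − 2y/D) = 4.388 rad. Then A = (D²/8)(θ − sin θ) = 0.4662 m² and P = Dθ/2 = 1.834 m.
Hydraulic radius R = A/P = 0.4662/1.834 = 0.2541 m.
V = (1/n) R^(2/3) √S = (1/0.014) × 0.2541^(2/3) × √0.0052 = 2.067 m/s. Hydraulic depth D_h = A/T = 0.4662/0.6788 = 0.6868 m.
Froude number Fr = V/√(g·D_h) = 2.067/√(9.81×0.6868) = 0.796, which is less than 1, so the flow is subcritical.

subcritical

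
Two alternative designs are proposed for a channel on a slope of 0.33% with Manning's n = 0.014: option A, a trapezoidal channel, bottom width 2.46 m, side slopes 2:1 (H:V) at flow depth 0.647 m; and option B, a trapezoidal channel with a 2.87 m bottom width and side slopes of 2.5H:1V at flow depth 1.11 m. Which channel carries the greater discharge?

Channel A: With bottom width b = 2.46 m and side slope z = 2: A = (b + zy)y = (2.46 + 2×0.647)×0.647 = 2.429 m²; P = b + 2y√(1+z²) = 2.46 + 2×0.647×2.236 = 5.353 m. Hydraulic radius R = A/P = 2.429/5.353 = 0.4537 m. Q_A = (1/0.014)·2.429·0.4537^(2/3)·√0.0033 = 5.884 m³/s.
Channel B: With bottom width b = 2.87 m and side slope z = 2.5: A = (b + zy)y = (2.87 + 2.5×1.11)×1.11 = 6.266 m²; P = b + 2y√(1+z²) = 2.87 + 2×1.11×2.693 = 8.848 m. Hydraulic radius R = A/P = 6.266/8.848 = 0.7082 m. Q_B = (1/0.014)·6.266·0.7082^(2/3)·√0.0033 = 20.43 m³/s.
Q_A = 5.884 m³/s vs Q_B = 20.43 m³/s, so channel B carries more.

channel B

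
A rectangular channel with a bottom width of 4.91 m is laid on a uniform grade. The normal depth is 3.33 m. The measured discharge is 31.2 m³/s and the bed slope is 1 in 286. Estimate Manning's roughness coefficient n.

n = 0.039

Flow area A = b·y = 4.91 × 3.33 = 16.35 m². Wetted perimeter P = b + 2y = 4.91 + 2×3.33 = 11.57 m.
Hydraulic radius R = A/P = 16.35/11.57 = 1.413 m.
Rearranging Manning's equation: n = (1/Q) A R^(2/3) S^(1/2) = (1/31.2) × 16.35 × 1.413^(2/3) × √0.003497 = 0.039.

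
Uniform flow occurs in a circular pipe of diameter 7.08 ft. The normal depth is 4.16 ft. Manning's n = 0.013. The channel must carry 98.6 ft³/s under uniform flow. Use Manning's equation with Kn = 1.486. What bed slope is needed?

S = 0.00053

For a circular section of diameter D = 7.08 ft at depth y = 4.16 ft, the central angle is θ = 2 arccos(1 − 2y/D) = 3.494 rad. Then A = (D²/8)(θ − sin θ) = 24.05 ft² and P = Dθ/2 = 12.37 ft.
Hydraulic radius R = A/P = 24.05/12.37 = 1.945 ft.
From Manning's equation, S = [nQ / (1.486 A R^(2/3))]² = [0.013 × 98.6 / (1.486 × 24.05 × 1.945^(2/3))]² = 0.00053.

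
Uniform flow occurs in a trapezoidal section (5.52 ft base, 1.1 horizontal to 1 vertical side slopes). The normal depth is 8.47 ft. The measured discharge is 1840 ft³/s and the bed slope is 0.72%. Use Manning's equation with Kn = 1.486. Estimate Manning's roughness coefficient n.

n = 0.022

With bottom width b = 5.52 ft and side slope z = 1.1: A = (b + zy)y = (5.52 + 1.1×8.47)×8.47 = 125.7 ft²; P = b + 2y√(1+z²) = 5.52 + 2×8.47×1.487 = 30.7 ft.
Hydraulic radius R = A/P = 125.7/30.7 = 4.093 ft.
Rearranging Manning's equation: n = (1.486/Q) A R^(2/3) S^(1/2) = (1.486/1840) × 125.7 × 4.093^(2/3) × √0.0072 = 0.022.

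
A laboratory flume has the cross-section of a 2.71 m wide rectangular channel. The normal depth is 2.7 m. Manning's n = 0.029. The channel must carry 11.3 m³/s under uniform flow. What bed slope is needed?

S = 0.0023

Flow area A = b·y = 2.71 × 2.7 = 7.317 m². Wetted perimeter P = b + 2y = 2.71 + 2×2.7 = 8.11 m.
Hydraulic radius R = A/P = 7.317/8.11 = 0.9022 m.
From Manning's equation, S = [nQ / (1 A R^(2/3))]² = [0.029 × 11.3 / (1 × 7.317 × 0.9022^(2/3))]² = 0.0023.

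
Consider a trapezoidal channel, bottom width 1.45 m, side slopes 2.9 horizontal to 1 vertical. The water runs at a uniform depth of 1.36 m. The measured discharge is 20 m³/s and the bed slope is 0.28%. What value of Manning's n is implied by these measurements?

With bottom width b = 1.45 m and side slope z = 2.9: A = (b + zy)y = (1.45 + 2.9×1.36)×1.36 = 7.336 m²; P = b + 2y√(1+z²) = 1.45 + 2×1.36×3.068 = 9.794 m.
Hydraulic radius R = A/P = 7.336/9.794 = 0.749 m.
Rearranging Manning's equation: n = (1/Q) A R^(2/3) S^(1/2) = (1/20) × 7.336 × 0.749^(2/3) × √0.0028 = 0.016.

n = 0.016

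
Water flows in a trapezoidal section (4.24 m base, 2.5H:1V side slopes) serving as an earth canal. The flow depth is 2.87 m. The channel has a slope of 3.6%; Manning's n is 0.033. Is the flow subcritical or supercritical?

With bottom width b = 4.24 m and side slope z = 2.5: A = (b + zy)y = (4.24 + 2.5×2.87)×2.87 = 32.76 m²; P = b + 2y√(1+z²) = 4.24 + 2×2.87×2.693 = 19.7 m.
Hydraulic radius R = A/P = 32.76/19.7 = 1.663 m.
V = (1/n) R^(2/3) √S = (1/0.033) × 1.663^(2/3) × √0.036 = 8.072 m/s. Hydraulic depth D_h = A/T = 32.76/18.59 = 1.762 m.
Froude number Fr = V/√(g·D_h) = 8.072/√(9.81×1.762) = 1.94, which is greater than 1, so the flow is supercritical.

supercritical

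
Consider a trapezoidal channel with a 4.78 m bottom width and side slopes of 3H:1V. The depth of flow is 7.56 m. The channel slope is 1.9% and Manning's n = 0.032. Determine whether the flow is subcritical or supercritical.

With bottom width b = 4.78 m and side slope z = 3: A = (b + zy)y = (4.78 + 3×7.56)×7.56 = 207.6 m²; P = b + 2y√(1+z²) = 4.78 + 2×7.56×3.162 = 52.59 m.
Hydraulic radius R = A/P = 207.6/52.59 = 3.947 m.
V = (1/n) R^(2/3) √S = (1/0.032) × 3.947^(2/3) × √0.019 = 10.76 m/s. Hydraulic depth D_h = A/T = 207.6/50.14 = 4.14 m.
Froude number Fr = V/√(g·D_h) = 10.76/√(9.81×4.14) = 1.69, which is greater than 1, so the flow is supercritical.

supercritical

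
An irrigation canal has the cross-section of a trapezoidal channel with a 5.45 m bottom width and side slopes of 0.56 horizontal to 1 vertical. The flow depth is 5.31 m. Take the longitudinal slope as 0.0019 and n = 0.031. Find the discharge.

Q = 117 m³/s

With bottom width b = 5.45 m and side slope z = 0.56: A = (b + zy)y = (5.45 + 0.56×5.31)×5.31 = 44.73 m²; P = b + 2y√(1+z²) = 5.45 + 2×5.31×1.146 = 17.62 m.
Hydraulic radius R = A/P = 44.73/17.62 = 2.538 m.
Manning's equation: Q = (1/n) A R^(2/3) S^(1/2) = (1/0.031) × 44.73 × 2.538^(2/3) × 0.0019^(1/2) = 117 m³/s.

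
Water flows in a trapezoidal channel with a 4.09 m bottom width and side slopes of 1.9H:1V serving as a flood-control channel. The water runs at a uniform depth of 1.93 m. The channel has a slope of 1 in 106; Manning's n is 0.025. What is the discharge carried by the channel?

With bottom width b = 4.09 m and side slope z = 1.9: A = (b + zy)y = (4.09 + 1.9×1.93)×1.93 = 14.97 m²; P = b + 2y√(1+z²) = 4.09 + 2×1.93×2.147 = 12.38 m.
Hydraulic radius R = A/P = 14.97/12.38 = 1.21 m.
Manning's equation: Q = (1/n) A R^(2/3) S^(1/2) = (1/0.025) × 14.97 × 1.21^(2/3) × 0.009434^(1/2) = 66 m³/s.

Q = 66 m³/s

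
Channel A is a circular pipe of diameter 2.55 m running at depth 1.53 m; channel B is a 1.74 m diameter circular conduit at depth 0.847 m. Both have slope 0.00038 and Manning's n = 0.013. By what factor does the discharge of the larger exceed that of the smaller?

3.9

Channel A: For a circular section of diameter D = 2.55 m at depth y = 1.53 m, the central angle is θ = 2 arccos(1 − 2y/D) = 3.544 rad. Then A = (D²/8)(θ − sin θ) = 3.199 m² and P = Dθ/2 = 4.519 m. Hydraulic radius R = A/P = 3.199/4.519 = 0.708 m. Q_A = (1/0.013)·3.199·0.708^(2/3)·√0.00038 = 3.811 m³/s.
Channel B: For a circular section of diameter D = 1.74 m at depth y = 0.847 m, the central angle is θ = 2 arccos(1 − 2y/D) = 3.089 rad. Then A = (D²/8)(θ − sin θ) = 1.149 m² and P = Dθ/2 = 2.687 m. Hydraulic radius R = A/P = 1.149/2.687 = 0.4276 m. Q_B = (1/0.013)·1.149·0.4276^(2/3)·√0.00038 = 0.9778 m³/s.
The larger discharge is 3.811 m³/s and the smaller is 0.9778 m³/s; the ratio is 3.9.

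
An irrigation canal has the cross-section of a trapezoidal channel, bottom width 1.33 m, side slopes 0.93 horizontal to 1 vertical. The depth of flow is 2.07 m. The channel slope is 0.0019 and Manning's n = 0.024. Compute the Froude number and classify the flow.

With bottom width b = 1.33 m and side slope z = 0.93: A = (b + zy)y = (1.33 + 0.93×2.07)×2.07 = 6.738 m²; P = b + 2y√(1+z²) = 1.33 + 2×2.07×1.366 = 6.984 m.
Hydraulic radius R = A/P = 6.738/6.984 = 0.9648 m.
V = (1/n) R^(2/3) √S = (1/0.024) × 0.9648^(2/3) × √0.0019 = 1.773 m/s. Hydraulic depth D_h = A/T = 6.738/5.18 = 1.301 m.
Froude number Fr = V/√(g·D_h) = 1.773/√(9.81×1.301) = 0.496, which is less than 1, so the flow is subcritical.

subcritical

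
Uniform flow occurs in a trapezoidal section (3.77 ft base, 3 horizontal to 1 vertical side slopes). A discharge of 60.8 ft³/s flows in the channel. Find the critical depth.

At critical depth, Q² T / (g A³) = 1, i.e. A³/T = Q²/g = 60.8²/32.2 = 114.8.
At y = 1.54 ft: A³/T = 165.8 — high.
At y = 1.23 ft: A³/T = 69.29 — low.
At y = 1.4 ft: A³/T = 114.1 — close enough.

y_c = 1.4 ft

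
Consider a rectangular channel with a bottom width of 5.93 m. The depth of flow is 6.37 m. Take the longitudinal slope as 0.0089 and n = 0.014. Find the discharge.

Flow area A = b·y = 5.93 × 6.37 = 37.77 m². Wetted perimeter P = b + 2y = 5.93 + 2×6.37 = 18.67 m.
Hydraulic radius R = A/P = 37.77/18.67 = 2.023 m.
Manning's equation: Q = (1/n) A R^(2/3) S^(1/2) = (1/0.014) × 37.77 × 2.023^(2/3) × 0.0089^(1/2) = 407 m³/s.

Q = 407 m³/s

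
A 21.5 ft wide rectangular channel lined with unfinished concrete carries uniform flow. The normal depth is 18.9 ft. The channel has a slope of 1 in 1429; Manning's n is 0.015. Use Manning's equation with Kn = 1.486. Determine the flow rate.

Q = 3840 ft³/s

Flow area A = b·y = 21.5 × 18.9 = 406.3 ft². Wetted perimeter P = b + 2y = 21.5 + 2×18.9 = 59.3 ft.
Hydraulic radius R = A/P = 406.3/59.3 = 6.852 ft.
Manning's equation: Q = (1.486/n) A R^(2/3) S^(1/2) = (1.486/0.015) × 406.3 × 6.852^(2/3) × 0.0006998^(1/2) = 3840 ft³/s.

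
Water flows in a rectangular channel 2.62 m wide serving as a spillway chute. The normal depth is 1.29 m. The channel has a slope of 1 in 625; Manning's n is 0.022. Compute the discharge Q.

Q = 4.61 m³/s

Flow area A = b·y = 2.62 × 1.29 = 3.38 m². Wetted perimeter P = b + 2y = 2.62 + 2×1.29 = 5.2 m.
Hydraulic radius R = A/P = 3.38/5.2 = 0.65 m.
Manning's equation: Q = (1/n) A R^(2/3) S^(1/2) = (1/0.022) × 3.38 × 0.65^(2/3) × 0.0016^(1/2) = 4.61 m³/s.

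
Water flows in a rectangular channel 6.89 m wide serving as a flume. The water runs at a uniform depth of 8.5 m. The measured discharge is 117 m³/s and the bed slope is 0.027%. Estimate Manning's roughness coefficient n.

Flow area A = b·y = 6.89 × 8.5 = 58.56 m². Wetted perimeter P = b + 2y = 6.89 + 2×8.5 = 23.89 m.
Hydraulic radius R = A/P = 58.56/23.89 = 2.451 m.
Rearranging Manning's equation: n = (1/Q) A R^(2/3) S^(1/2) = (1/117) × 58.56 × 2.451^(2/3) × √0.00027 = 0.015.

n = 0.015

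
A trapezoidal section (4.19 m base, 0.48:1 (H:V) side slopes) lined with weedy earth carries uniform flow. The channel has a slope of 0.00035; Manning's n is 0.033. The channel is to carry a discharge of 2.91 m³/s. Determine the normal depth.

y_n = 1.21 m

Manning's equation rearranged: A R^(2/3) = nQ / (1·√S) = 0.033 × 2.91 / (√0.00035) = 5.133.
Trying y = 1.39 m: A R^(2/3) = 6.424 — over.
Trying y = 1.01 m: A R^(2/3) = 3.843 — short.
Trying y = 1.21 m: A R^(2/3) = 5.138 — close enough.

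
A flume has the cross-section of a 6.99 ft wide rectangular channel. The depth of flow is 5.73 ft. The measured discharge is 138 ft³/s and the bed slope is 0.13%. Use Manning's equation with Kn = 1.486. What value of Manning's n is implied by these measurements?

Flow area A = b·y = 6.99 × 5.73 = 40.05 ft². Wetted perimeter P = b + 2y = 6.99 + 2×5.73 = 18.45 ft.
Hydraulic radius R = A/P = 40.05/18.45 = 2.171 ft.
Rearranging Manning's equation: n = (1.486/Q) A R^(2/3) S^(1/2) = (1.486/138) × 40.05 × 2.171^(2/3) × √0.0013 = 0.0261.

n = 0.0261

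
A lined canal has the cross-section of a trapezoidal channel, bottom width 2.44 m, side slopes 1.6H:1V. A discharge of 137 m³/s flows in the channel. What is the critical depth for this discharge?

y_c = 3.63 m

At critical depth, Q² T / (g A³) = 1, i.e. A³/T = Q²/g = 137²/9.81 = 1913.
At y = 3.1 m: A³/T = 976.7 — short.
At y = 4.27 m: A³/T = 3854 — over.
At y = 3.63 m: A³/T = 1909 — close enough.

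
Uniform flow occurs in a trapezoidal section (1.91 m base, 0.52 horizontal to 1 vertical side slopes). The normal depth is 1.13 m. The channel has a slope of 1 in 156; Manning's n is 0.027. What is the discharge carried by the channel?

With bottom width b = 1.91 m and side slope z = 0.52: A = (b + zy)y = (1.91 + 0.52×1.13)×1.13 = 2.822 m²; P = b + 2y√(1+z²) = 1.91 + 2×1.13×1.127 = 4.457 m.
Hydraulic radius R = A/P = 2.822/4.457 = 0.6332 m.
Manning's equation: Q = (1/n) A R^(2/3) S^(1/2) = (1/0.027) × 2.822 × 0.6332^(2/3) × 0.00641^(1/2) = 6.17 m³/s.

Q = 6.17 m³/s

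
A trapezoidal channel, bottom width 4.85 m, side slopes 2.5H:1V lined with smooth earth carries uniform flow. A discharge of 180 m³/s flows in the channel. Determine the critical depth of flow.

At critical depth, Q² T / (g A³) = 1, i.e. A³/T = Q²/g = 180²/9.81 = 3303.
Try y = 3.5 m: A³/T = 4826 — too large.
Try y = 3.19 m: A³/T = 3292 — ≈ 3303.

y_c = 3.19 m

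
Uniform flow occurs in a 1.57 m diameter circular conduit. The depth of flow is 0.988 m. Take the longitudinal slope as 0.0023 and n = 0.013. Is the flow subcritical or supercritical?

For a circular section of diameter D = 1.57 m at depth y = 0.988 m, the central angle is θ = 2 arccos(1 − 2y/D) = 3.665 rad. Then A = (D²/8)(θ − sin θ) = 1.283 m² and P = Dθ/2 = 2.877 m.
Hydraulic radius R = A/P = 1.283/2.877 = 0.446 m.
V = (1/n) R^(2/3) √S = (1/0.013) × 0.446^(2/3) × √0.0023 = 2.154 m/s. Hydraulic depth D_h = A/T = 1.283/1.517 = 0.846 m.
Froude number Fr = V/√(g·D_h) = 2.154/√(9.81×0.846) = 0.748, which is less than 1, so the flow is subcritical.

subcritical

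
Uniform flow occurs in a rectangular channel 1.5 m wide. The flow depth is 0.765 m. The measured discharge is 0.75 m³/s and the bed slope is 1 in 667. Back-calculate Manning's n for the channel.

Flow area A = b·y = 1.5 × 0.765 = 1.147 m². Wetted perimeter P = b + 2y = 1.5 + 2×0.765 = 3.03 m.
Hydraulic radius R = A/P = 1.147/3.03 = 0.3787 m.
Rearranging Manning's equation: n = (1/Q) A R^(2/3) S^(1/2) = (1/0.75) × 1.147 × 0.3787^(2/3) × √0.001499 = 0.031.

n = 0.031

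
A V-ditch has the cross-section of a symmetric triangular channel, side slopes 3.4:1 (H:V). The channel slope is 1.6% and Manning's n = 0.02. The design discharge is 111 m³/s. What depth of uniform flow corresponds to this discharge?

Manning's equation rearranged: A R^(2/3) = nQ / (1·√S) = 0.02 × 111 / (√0.016) = 17.55.
Trying y = 1.72 m: A R^(2/3) = 8.848 — low.
Trying y = 2.57 m: A R^(2/3) = 25.82 — high.
Trying y = 2.22 m: A R^(2/3) = 17.47 — close enough.

y_n = 2.22 m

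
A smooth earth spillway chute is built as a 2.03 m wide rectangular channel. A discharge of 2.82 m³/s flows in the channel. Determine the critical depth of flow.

y_c = 0.582 m

For a rectangular channel, critical depth y_c = (q²/g)^(1/3) where q = Q/b = 2.82/2.03 = 1.389 m²/s.
So y_c = (1.389²/9.81)^(1/3) = 0.582 m.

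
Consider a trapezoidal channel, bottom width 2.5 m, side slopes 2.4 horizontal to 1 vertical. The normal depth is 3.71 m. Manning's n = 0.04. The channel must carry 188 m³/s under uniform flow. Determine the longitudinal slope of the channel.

With bottom width b = 2.5 m and side slope z = 2.4: A = (b + zy)y = (2.5 + 2.4×3.71)×3.71 = 42.31 m²; P = b + 2y√(1+z²) = 2.5 + 2×3.71×2.6 = 21.79 m.
Hydraulic radius R = A/P = 42.31/21.79 = 1.941 m.
From Manning's equation, S = [nQ / (1 A R^(2/3))]² = [0.04 × 188 / (1 × 42.31 × 1.941^(2/3))]² = 0.013.

S = 0.013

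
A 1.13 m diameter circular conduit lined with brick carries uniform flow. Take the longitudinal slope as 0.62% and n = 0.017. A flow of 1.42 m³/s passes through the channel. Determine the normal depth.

Manning's equation rearranged: A R^(2/3) = nQ / (1·√S) = 0.017 × 1.42 / (√0.0062) = 0.3066.
Try y = 0.588 m: A R^(2/3) = 0.2309 — low.
Try y = 0.703 m: A R^(2/3) = 0.3064 — matches.

y_n = 0.703 m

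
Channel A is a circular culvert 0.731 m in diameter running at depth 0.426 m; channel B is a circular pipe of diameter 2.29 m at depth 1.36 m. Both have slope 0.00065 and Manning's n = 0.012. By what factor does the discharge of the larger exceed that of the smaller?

21.6

Channel A: For a circular section of diameter D = 0.731 m at depth y = 0.426 m, the central angle is θ = 2 arccos(1 − 2y/D) = 3.474 rad. Then A = (D²/8)(θ − sin θ) = 0.2539 m² and P = Dθ/2 = 1.27 m. Hydraulic radius R = A/P = 0.2539/1.27 = 0.1999 m. Q_A = (1/0.012)·0.2539·0.1999^(2/3)·√0.00065 = 0.1844 m³/s.
Channel B: For a circular section of diameter D = 2.29 m at depth y = 1.36 m, the central angle is θ = 2 arccos(1 − 2y/D) = 3.519 rad. Then A = (D²/8)(θ − sin θ) = 2.549 m² and P = Dθ/2 = 4.03 m. Hydraulic radius R = A/P = 2.549/4.03 = 0.6325 m. Q_B = (1/0.012)·2.549·0.6325^(2/3)·√0.00065 = 3.99 m³/s.
The larger discharge is 3.99 m³/s and the smaller is 0.1844 m³/s; the ratio is 21.6.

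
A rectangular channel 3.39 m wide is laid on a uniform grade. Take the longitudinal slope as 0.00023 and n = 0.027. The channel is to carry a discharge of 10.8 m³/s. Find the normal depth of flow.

y_n = 4.87 m

Manning's equation rearranged: A R^(2/3) = nQ / (1·√S) = 0.027 × 10.8 / (√0.00023) = 19.23.
Try y = 4.37 m: A R^(2/3) = 16.93 — short.
Try y = 4.87 m: A R^(2/3) = 19.23 — close enough.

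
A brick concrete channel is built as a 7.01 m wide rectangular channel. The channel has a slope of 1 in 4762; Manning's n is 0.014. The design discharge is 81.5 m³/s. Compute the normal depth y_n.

Manning's equation rearranged: A R^(2/3) = nQ / (1·√S) = 0.014 × 81.5 / (√0.00021) = 78.74.
Try y = 5.21 m: A R^(2/3) = 59.8 — too small.
Try y = 7.59 m: A R^(2/3) = 95.32 — too large.
Try y = 6.49 m: A R^(2/3) = 78.72 — matches.

y_n = 6.49 m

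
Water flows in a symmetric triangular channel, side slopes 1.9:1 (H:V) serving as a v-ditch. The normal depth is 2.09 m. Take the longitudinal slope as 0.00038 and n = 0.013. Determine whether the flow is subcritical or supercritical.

subcritical

For a triangular section with side slope z = 1.9: A = zy² = 1.9×2.09² = 8.299 m²; P = 2y√(1+z²) = 2×2.09×2.147 = 8.975 m.
Hydraulic radius R = A/P = 8.299/8.975 = 0.9247 m.
V = (1/n) R^(2/3) √S = (1/0.013) × 0.9247^(2/3) × √0.00038 = 1.423 m/s. Hydraulic depth D_h = A/T = 8.299/7.942 = 1.045 m.
Froude number Fr = V/√(g·D_h) = 1.423/√(9.81×1.045) = 0.445, which is less than 1, so the flow is subcritical.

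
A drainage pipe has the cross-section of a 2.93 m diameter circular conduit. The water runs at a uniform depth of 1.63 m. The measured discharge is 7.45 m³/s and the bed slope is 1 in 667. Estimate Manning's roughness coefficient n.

For a circular section of diameter D = 2.93 m at depth y = 1.63 m, the central angle is θ = 2 arccos(1 − 2y/D) = 3.367 rad. Then A = (D²/8)(θ − sin θ) = 3.854 m² and P = Dθ/2 = 4.933 m.
Hydraulic radius R = A/P = 3.854/4.933 = 0.7812 m.
Rearranging Manning's equation: n = (1/Q) A R^(2/3) S^(1/2) = (1/7.45) × 3.854 × 0.7812^(2/3) × √0.001499 = 0.017.

n = 0.017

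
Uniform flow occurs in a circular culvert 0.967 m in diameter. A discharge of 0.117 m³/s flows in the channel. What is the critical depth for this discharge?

y_c = 0.191 m

At critical depth, Q² T / (g A³) = 1, i.e. A³/T = Q²/g = 0.117²/9.81 = 0.001395.
Try y = 0.163 m: A³/T = 0.0007554 — low.
Try y = 0.241 m: A³/T = 0.003492 — high.
Try y = 0.191 m: A³/T = 0.001407 — matches.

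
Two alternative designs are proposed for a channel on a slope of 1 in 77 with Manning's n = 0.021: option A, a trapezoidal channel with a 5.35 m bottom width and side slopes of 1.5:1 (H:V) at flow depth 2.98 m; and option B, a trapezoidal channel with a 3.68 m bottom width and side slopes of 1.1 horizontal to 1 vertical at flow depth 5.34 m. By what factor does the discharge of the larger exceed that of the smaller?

2.22

Channel A: With bottom width b = 5.35 m and side slope z = 1.5: A = (b + zy)y = (5.35 + 1.5×2.98)×2.98 = 29.26 m²; P = b + 2y√(1+z²) = 5.35 + 2×2.98×1.803 = 16.09 m. Hydraulic radius R = A/P = 29.26/16.09 = 1.818 m. Q_A = (1/0.021)·29.26·1.818^(2/3)·√0.01299 = 236.6 m³/s.
Channel B: With bottom width b = 3.68 m and side slope z = 1.1: A = (b + zy)y = (3.68 + 1.1×5.34)×5.34 = 51.02 m²; P = b + 2y√(1+z²) = 3.68 + 2×5.34×1.487 = 19.56 m. Hydraulic radius R = A/P = 51.02/19.56 = 2.609 m. Q_B = (1/0.021)·51.02·2.609^(2/3)·√0.01299 = 524.7 m³/s.
The larger discharge is 524.7 m³/s and the smaller is 236.6 m³/s; the ratio is 2.22.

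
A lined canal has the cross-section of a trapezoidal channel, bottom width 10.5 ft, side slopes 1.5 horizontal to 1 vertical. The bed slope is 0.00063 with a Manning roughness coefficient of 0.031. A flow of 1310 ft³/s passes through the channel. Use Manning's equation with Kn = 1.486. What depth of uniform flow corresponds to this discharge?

y_n = 11.6 ft

Manning's equation rearranged: A R^(2/3) = nQ / (1.486·√S) = 0.031 × 1310 / (1.486 × √0.00063) = 1089.
Try y = 14.2 ft: A R^(2/3) = 1702 — high.
Try y = 9.65 ft: A R^(2/3) = 734.6 — low.
Try y = 11.6 ft: A R^(2/3) = 1091 — ≈ 1089.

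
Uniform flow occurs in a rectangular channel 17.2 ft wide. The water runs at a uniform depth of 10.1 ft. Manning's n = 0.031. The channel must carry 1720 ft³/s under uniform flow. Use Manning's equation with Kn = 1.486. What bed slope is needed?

S = 0.0055

Flow area A = b·y = 17.2 × 10.1 = 173.7 ft². Wetted perimeter P = b + 2y = 17.2 + 2×10.1 = 37.4 ft.
Hydraulic radius R = A/P = 173.7/37.4 = 4.645 ft.
From Manning's equation, S = [nQ / (1.486 A R^(2/3))]² = [0.031 × 1720 / (1.486 × 173.7 × 4.645^(2/3))]² = 0.0055.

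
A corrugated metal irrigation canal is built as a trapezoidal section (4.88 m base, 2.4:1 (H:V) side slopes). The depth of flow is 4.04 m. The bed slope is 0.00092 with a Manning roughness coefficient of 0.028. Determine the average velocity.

V = 1.87 m/s

With bottom width b = 4.88 m and side slope z = 2.4: A = (b + zy)y = (4.88 + 2.4×4.04)×4.04 = 58.89 m²; P = b + 2y√(1+z²) = 4.88 + 2×4.04×2.6 = 25.89 m.
Hydraulic radius R = A/P = 58.89/25.89 = 2.275 m.
From Manning's equation, V = (1/n) R^(2/3) S^(1/2) = (1/0.028) × 2.275^(2/3) × 0.00092^(1/2) = 1.87 m/s.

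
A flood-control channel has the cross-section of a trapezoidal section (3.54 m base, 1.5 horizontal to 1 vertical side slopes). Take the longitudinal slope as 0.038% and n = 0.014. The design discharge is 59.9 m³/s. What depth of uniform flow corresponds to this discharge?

y_n = 3.35 m

Manning's equation rearranged: A R^(2/3) = nQ / (1·√S) = 0.014 × 59.9 / (√0.00038) = 43.02.
At y = 2.47 m: A R^(2/3) = 22.8 — low.
At y = 3.65 m: A R^(2/3) = 51.71 — high.
At y = 3.35 m: A R^(2/3) = 43.04 — close enough.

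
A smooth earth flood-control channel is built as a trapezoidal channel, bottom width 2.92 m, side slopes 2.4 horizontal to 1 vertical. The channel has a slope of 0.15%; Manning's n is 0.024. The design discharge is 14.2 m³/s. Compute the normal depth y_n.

y_n = 1.47 m

Manning's equation rearranged: A R^(2/3) = nQ / (1·√S) = 0.024 × 14.2 / (√0.0015) = 8.799.
Try y = 1.18 m: A R^(2/3) = 5.6 — low.
Try y = 1.61 m: A R^(2/3) = 10.68 — high.
Try y = 1.47 m: A R^(2/3) = 8.818 — ≈ 8.799.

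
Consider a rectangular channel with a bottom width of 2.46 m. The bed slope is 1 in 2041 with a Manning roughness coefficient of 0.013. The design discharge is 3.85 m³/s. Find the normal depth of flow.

y_n = 1.26 m

Manning's equation rearranged: A R^(2/3) = nQ / (1·√S) = 0.013 × 3.85 / (√0.00049) = 2.261.
Trying y = 1.06 m: A R^(2/3) = 1.791 — short.
Trying y = 1.26 m: A R^(2/3) = 2.26 — ≈ 2.261.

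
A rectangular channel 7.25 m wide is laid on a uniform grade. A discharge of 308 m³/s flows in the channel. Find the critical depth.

y_c = 5.69 m

For a rectangular channel, critical depth y_c = (q²/g)^(1/3) where q = Q/b = 308/7.25 = 42.48 m²/s.
So y_c = (42.48²/9.81)^(1/3) = 5.69 m.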